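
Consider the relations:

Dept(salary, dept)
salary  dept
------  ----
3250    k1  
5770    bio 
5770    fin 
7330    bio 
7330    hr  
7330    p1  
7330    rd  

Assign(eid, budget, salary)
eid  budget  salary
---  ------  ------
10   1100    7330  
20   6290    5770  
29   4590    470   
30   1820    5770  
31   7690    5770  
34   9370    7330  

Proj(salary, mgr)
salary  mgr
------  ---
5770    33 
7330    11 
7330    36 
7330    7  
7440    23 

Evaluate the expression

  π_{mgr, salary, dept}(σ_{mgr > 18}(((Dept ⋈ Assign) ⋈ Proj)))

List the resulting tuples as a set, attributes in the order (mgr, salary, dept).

{(33, 5770, bio), (33, 5770, fin), (36, 7330, bio), (36, 7330, hr), (36, 7330, p1), (36, 7330, rd)}

Joining Dept and Assign on salary yields {(5770, bio, 20, 6290), (5770, bio, 30, 1820), (5770, bio, 31, 7690), (5770, fin, 20, 6290), (5770, fin, 30, 1820), (5770, fin, 31, 7690), (7330, bio, 10, 1100), (7330, bio, 34, 9370), (7330, hr, 10, 1100), (7330, hr, 34, 9370), (7330, p1, 10, 1100), (7330, p1, 34, 9370), (7330, rd, 10, 1100), (7330, rd, 34, 9370)}.
Joining (Dept ⋈ Assign) and Proj on salary yields {(5770, bio, 20, 6290, 33), (5770, bio, 30, 1820, 33), (5770, bio, 31, 7690, 33), (5770, fin, 20, 6290, 33), (5770, fin, 30, 1820, 33), (5770, fin, 31, 7690, 33), (7330, bio, 10, 1100, 11), (7330, bio, 10, 1100, 36), (7330, bio, 10, 1100, 7), (7330, bio, 34, 9370, 11), (7330, bio, 34, 9370, 36), (7330, bio, 34, 9370, 7), (7330, hr, 10, 1100, 11), (7330, hr, 10, 1100, 36), (7330, hr, 10, 1100, 7), (7330, hr, 34, 9370, 11), (7330, hr, 34, 9370, 36), (7330, hr, 34, 9370, 7), (7330, p1, 10, 1100, 11), (7330, p1, 10, 1100, 36), (7330, p1, 10, 1100, 7), (7330, p1, 34, 9370, 11), (7330, p1, 34, 9370, 36), (7330, p1, 34, 9370, 7), (7330, rd, 10, 1100, 11), (7330, rd, 10, 1100, 36), (7330, rd, 10, 1100, 7), (7330, rd, 34, 9370, 11), (7330, rd, 34, 9370, 36), (7330, rd, 34, 9370, 7)}.
σ[mgr > 18]: keep tuples satisfying mgr > 18 → {(5770, bio, 20, 6290, 33), (5770, bio, 30, 1820, 33), (5770, bio, 31, 7690, 33), (5770, fin, 20, 6290, 33), (5770, fin, 30, 1820, 33), (5770, fin, 31, 7690, 33), (7330, bio, 10, 1100, 36), (7330, bio, 34, 9370, 36), (7330, hr, 10, 1100, 36), (7330, hr, 34, 9370, 36), (7330, p1, 10, 1100, 36), (7330, p1, 34, 9370, 36), (7330, rd, 10, 1100, 36), (7330, rd, 34, 9370, 36)}
Projecting to mgr, salary, dept (8 duplicate(s) eliminated): {(33, 5770, bio), (33, 5770, fin), (36, 7330, bio), (36, 7330, hr), (36, 7330, p1), (36, 7330, rd)}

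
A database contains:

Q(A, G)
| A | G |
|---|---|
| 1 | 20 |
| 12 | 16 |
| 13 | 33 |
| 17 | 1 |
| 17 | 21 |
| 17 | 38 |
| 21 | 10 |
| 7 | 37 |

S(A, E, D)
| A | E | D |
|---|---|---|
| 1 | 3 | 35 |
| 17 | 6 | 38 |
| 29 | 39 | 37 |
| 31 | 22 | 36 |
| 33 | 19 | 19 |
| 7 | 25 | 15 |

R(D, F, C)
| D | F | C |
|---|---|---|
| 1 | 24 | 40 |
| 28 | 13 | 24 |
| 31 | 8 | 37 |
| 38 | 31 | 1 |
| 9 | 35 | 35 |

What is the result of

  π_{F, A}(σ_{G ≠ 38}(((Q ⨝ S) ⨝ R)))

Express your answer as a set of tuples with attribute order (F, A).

{(31, 17)}

Natural join on A: {(1, 20, 3, 35), (17, 1, 6, 38), (17, 21, 6, 38), (17, 38, 6, 38), (7, 37, 25, 15)}
Natural join on D: {(17, 1, 6, 38, 31, 1), (17, 21, 6, 38, 31, 1), (17, 38, 6, 38, 31, 1)}
σ[G ≠ 38]: keep tuples satisfying G ≠ 38 → {(17, 1, 6, 38, 31, 1), (17, 21, 6, 38, 31, 1)}
Keep only column(s) F, A (1 duplicate(s) eliminated): {(31, 17)}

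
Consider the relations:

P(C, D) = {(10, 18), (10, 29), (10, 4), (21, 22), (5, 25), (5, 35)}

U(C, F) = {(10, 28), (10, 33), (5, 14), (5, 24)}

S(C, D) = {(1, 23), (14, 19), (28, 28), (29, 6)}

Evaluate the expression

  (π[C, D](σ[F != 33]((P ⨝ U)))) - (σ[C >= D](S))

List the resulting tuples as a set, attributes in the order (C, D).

{(10, 18), (10, 29), (10, 4), (5, 25), (5, 35)}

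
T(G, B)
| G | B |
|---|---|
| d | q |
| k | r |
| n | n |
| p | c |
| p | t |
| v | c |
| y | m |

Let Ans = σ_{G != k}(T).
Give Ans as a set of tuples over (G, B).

{(d, q), (n, n), (p, c), (p, t), (v, c), (y, m)}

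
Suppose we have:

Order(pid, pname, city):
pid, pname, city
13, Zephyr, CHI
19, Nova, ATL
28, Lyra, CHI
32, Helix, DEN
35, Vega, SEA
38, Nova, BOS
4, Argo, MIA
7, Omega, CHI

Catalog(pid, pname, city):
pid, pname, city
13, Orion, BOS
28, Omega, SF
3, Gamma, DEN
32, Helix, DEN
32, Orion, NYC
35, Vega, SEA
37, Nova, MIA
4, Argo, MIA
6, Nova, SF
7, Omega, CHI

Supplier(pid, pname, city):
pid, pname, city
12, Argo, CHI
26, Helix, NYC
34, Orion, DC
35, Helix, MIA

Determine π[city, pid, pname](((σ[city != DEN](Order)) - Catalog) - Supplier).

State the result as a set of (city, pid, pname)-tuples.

{(ATL, 19, Nova), (BOS, 38, Nova), (CHI, 13, Zephyr), (CHI, 28, Lyra)}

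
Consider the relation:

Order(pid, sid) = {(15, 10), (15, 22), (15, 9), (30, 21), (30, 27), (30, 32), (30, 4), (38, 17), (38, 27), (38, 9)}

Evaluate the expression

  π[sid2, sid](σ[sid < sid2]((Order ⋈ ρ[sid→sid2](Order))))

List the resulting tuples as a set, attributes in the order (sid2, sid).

{(10, 9), (17, 9), (21, 4), (22, 10), (22, 9), (27, 17), (27, 21), (27, 4), (27, 9), (32, 21), (32, 27), (32, 4)}

ρ[sid→sid2]: schema becomes (pid, sid2); tuples unchanged.
Natural join on pid: {(15, 10, 10), (15, 10, 22), (15, 10, 9), (15, 22, 10), (15, 22, 22), (15, 22, 9), (15, 9, 10), (15, 9, 22), (15, 9, 9), (30, 21, 21), (30, 21, 27), (30, 21, 32), (30, 21, 4), (30, 27, 21), (30, 27, 27), (30, 27, 32), (30, 27, 4), (30, 32, 21), (30, 32, 27), (30, 32, 32), (30, 32, 4), (30, 4, 21), (30, 4, 27), (30, 4, 32), (30, 4, 4), (38, 17, 17), (38, 17, 27), (38, 17, 9), (38, 27, 17), (38, 27, 27), (38, 27, 9), (38, 9, 17), (38, 9, 27), (38, 9, 9)}
Filtering on sid < sid2 leaves {(15, 10, 22), (15, 9, 10), (15, 9, 22), (30, 21, 27), (30, 21, 32), (30, 27, 32), (30, 4, 21), (30, 4, 27), (30, 4, 32), (38, 17, 27), (38, 9, 17), (38, 9, 27)}.
Projecting to sid2, sid: {(10, 9), (17, 9), (21, 4), (22, 10), (22, 9), (27, 17), (27, 21), (27, 4), (27, 9), (32, 21), (32, 27), (32, 4)}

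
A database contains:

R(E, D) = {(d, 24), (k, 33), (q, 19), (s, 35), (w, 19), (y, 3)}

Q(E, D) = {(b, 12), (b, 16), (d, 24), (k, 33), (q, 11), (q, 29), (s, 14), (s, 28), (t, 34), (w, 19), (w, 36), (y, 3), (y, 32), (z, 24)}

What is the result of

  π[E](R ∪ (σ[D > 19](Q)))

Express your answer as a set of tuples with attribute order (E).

{d, k, q, s, t, w, y, z}

Filtering on D > 19 leaves {(d, 24), (k, 33), (q, 29), (s, 28), (t, 34), (w, 36), (y, 32), (z, 24)}.
Union: {(d, 24), (k, 33), (q, 19), (s, 35), (w, 19), (y, 3)} with {(d, 24), (k, 33), (q, 29), (s, 28), (t, 34), (w, 36), (y, 32), (z, 24)} → {(d, 24), (k, 33), (q, 19), (q, 29), (s, 28), (s, 35), (t, 34), (w, 19), (w, 36), (y, 3), (y, 32), (z, 24)}
π_{E} gives {d, k, q, s, t, w, y, z} (4 duplicate(s) eliminated).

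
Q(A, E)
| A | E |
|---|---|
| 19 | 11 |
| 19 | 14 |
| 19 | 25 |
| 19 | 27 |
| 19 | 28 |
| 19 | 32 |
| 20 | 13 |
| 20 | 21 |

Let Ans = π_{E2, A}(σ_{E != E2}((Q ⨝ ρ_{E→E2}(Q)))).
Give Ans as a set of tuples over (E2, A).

ρ[E→E2]: schema becomes (A, E2); tuples unchanged.
Q ⋈ ρ_{E→E2}(Q) (natural join on A): {(19, 11, 11), (19, 11, 14), (19, 11, 25), (19, 11, 27), (19, 11, 28), (19, 11, 32), (19, 14, 11), (19, 14, 14), (19, 14, 25), (19, 14, 27), (19, 14, 28), (19, 14, 32), (19, 25, 11), (19, 25, 14), (19, 25, 25), (19, 25, 27), (19, 25, 28), (19, 25, 32), (19, 27, 11), (19, 27, 14), (19, 27, 25), (19, 27, 27), (19, 27, 28), (19, 27, 32), (19, 28, 11), (19, 28, 14), (19, 28, 25), (19, 28, 27), (19, 28, 28), (19, 28, 32), (19, 32, 11), (19, 32, 14), (19, 32, 25), (19, 32, 27), (19, 32, 28), (19, 32, 32), (20, 13, 13), (20, 13, 21), (20, 21, 13), (20, 21, 21)}
Selection E != E2: {(19, 11, 14), (19, 11, 25), (19, 11, 27), (19, 11, 28), (19, 11, 32), (19, 14, 11), (19, 14, 25), (19, 14, 27), (19, 14, 28), (19, 14, 32), (19, 25, 11), (19, 25, 14), (19, 25, 27), (19, 25, 28), (19, 25, 32), (19, 27, 11), (19, 27, 14), (19, 27, 25), (19, 27, 28), (19, 27, 32), (19, 28, 11), (19, 28, 14), (19, 28, 25), (19, 28, 27), (19, 28, 32), (19, 32, 11), (19, 32, 14), (19, 32, 25), (19, 32, 27), (19, 32, 28), (20, 13, 21), (20, 21, 13)}
Keep only column(s) E2, A (24 duplicate(s) eliminated): {(11, 19), (13, 20), (14, 19), (21, 20), (25, 19), (27, 19), (28, 19), (32, 19)}

{(11, 19), (13, 20), (14, 19), (21, 20), (25, 19), (27, 19), (28, 19), (32, 19)}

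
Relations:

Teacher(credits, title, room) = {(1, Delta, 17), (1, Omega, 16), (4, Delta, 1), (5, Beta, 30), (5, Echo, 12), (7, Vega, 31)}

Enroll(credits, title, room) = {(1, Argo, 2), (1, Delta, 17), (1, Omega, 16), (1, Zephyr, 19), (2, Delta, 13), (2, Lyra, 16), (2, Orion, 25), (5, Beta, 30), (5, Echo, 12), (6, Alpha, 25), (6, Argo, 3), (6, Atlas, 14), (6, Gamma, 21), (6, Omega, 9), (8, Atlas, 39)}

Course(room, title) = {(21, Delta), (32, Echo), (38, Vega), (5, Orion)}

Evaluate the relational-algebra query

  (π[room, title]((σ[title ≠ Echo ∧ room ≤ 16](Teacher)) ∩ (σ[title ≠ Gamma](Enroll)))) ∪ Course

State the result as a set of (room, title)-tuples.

{(16, Omega), (21, Delta), (32, Echo), (38, Vega), (5, Orion)}

Filtering on title ≠ Echo ∧ room ≤ 16 leaves {(1, Omega, 16), (4, Delta, 1)}.
Filtering on title ≠ Gamma leaves {(1, Argo, 2), (1, Delta, 17), (1, Omega, 16), (1, Zephyr, 19), (2, Delta, 13), (2, Lyra, 16), (2, Orion, 25), (5, Beta, 30), (5, Echo, 12), (6, Alpha, 25), (6, Argo, 3), (6, Atlas, 14), (6, Omega, 9), (8, Atlas, 39)}.
Intersection: {(1, Omega, 16), (4, Delta, 1)} with {(1, Argo, 2), (1, Delta, 17), (1, Omega, 16), (1, Zephyr, 19), (2, Delta, 13), (2, Lyra, 16), (2, Orion, 25), (5, Beta, 30), (5, Echo, 12), (6, Alpha, 25), (6, Argo, 3), (6, Atlas, 14), (6, Omega, 9), (8, Atlas, 39)} → {(1, Omega, 16)}
Keep only column(s) room, title: {(16, Omega)}
Union: {(16, Omega)} with {(21, Delta), (32, Echo), (38, Vega), (5, Orion)} → {(16, Omega), (21, Delta), (32, Echo), (38, Vega), (5, Orion)}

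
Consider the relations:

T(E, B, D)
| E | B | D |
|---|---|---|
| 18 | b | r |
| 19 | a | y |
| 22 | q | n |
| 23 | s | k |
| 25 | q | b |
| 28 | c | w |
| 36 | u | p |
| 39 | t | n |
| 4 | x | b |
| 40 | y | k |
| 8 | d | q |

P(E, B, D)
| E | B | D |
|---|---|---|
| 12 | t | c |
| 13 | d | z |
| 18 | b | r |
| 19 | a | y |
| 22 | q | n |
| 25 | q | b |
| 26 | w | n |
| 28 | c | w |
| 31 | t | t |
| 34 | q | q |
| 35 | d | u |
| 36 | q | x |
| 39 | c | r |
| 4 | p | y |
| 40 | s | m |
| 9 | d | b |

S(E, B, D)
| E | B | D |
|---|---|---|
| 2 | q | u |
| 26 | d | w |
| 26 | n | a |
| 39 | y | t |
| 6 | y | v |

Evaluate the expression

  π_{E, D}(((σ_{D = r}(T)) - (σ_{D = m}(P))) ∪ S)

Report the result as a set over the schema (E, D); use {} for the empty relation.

Selection D = r: {(18, b, r)}
Selection D = m: {(40, s, m)}
Taking the difference: {(18, b, r)}
Taking the union: {(18, b, r), (2, q, u), (26, d, w), (26, n, a), (39, y, t), (6, y, v)}
Keep only column(s) E, D: {(18, r), (2, u), (26, a), (26, w), (39, t), (6, v)}

{(18, r), (2, u), (26, a), (26, w), (39, t), (6, v)}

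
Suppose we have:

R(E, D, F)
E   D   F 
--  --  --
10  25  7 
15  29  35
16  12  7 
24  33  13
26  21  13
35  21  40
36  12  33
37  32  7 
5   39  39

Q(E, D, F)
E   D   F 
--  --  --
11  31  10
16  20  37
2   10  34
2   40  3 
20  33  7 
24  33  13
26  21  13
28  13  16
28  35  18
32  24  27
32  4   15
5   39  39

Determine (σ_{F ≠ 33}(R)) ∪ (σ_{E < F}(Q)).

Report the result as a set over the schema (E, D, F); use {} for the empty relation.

Filtering on F ≠ 33 leaves {(10, 25, 7), (15, 29, 35), (16, 12, 7), (24, 33, 13), (26, 21, 13), (35, 21, 40), (37, 32, 7), (5, 39, 39)}.
Filtering on E < F leaves {(16, 20, 37), (2, 10, 34), (2, 40, 3), (5, 39, 39)}.
Taking the union: {(10, 25, 7), (15, 29, 35), (16, 12, 7), (16, 20, 37), (2, 10, 34), (2, 40, 3), (24, 33, 13), (26, 21, 13), (35, 21, 40), (37, 32, 7), (5, 39, 39)}

{(10, 25, 7), (15, 29, 35), (16, 12, 7), (16, 20, 37), (2, 10, 34), (2, 40, 3), (24, 33, 13), (26, 21, 13), (35, 21, 40), (37, 32, 7), (5, 39, 39)}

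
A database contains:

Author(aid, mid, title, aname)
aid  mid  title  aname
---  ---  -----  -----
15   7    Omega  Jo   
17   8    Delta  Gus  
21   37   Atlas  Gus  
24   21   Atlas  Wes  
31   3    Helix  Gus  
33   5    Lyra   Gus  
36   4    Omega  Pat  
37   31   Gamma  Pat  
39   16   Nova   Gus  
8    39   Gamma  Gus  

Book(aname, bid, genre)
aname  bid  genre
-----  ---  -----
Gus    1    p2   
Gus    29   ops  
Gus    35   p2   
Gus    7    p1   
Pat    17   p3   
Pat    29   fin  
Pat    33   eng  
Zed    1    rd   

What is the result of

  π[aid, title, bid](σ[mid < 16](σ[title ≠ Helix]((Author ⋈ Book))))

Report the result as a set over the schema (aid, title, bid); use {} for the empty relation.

Author ⋈ Book (natural join on aname): {(17, 8, Delta, Gus, 1, p2), (17, 8, Delta, Gus, 29, ops), (17, 8, Delta, Gus, 35, p2), (17, 8, Delta, Gus, 7, p1), (21, 37, Atlas, Gus, 1, p2), (21, 37, Atlas, Gus, 29, ops), (21, 37, Atlas, Gus, 35, p2), (21, 37, Atlas, Gus, 7, p1), (31, 3, Helix, Gus, 1, p2), (31, 3, Helix, Gus, 29, ops), (31, 3, Helix, Gus, 35, p2), (31, 3, Helix, Gus, 7, p1), (33, 5, Lyra, Gus, 1, p2), (33, 5, Lyra, Gus, 29, ops), (33, 5, Lyra, Gus, 35, p2), (33, 5, Lyra, Gus, 7, p1), (36, 4, Omega, Pat, 17, p3), (36, 4, Omega, Pat, 29, fin), (36, 4, Omega, Pat, 33, eng), (37, 31, Gamma, Pat, 17, p3), (37, 31, Gamma, Pat, 29, fin), (37, 31, Gamma, Pat, 33, eng), (39, 16, Nova, Gus, 1, p2), (39, 16, Nova, Gus, 29, ops), (39, 16, Nova, Gus, 35, p2), (39, 16, Nova, Gus, 7, p1), (8, 39, Gamma, Gus, 1, p2), (8, 39, Gamma, Gus, 29, ops), (8, 39, Gamma, Gus, 35, p2), (8, 39, Gamma, Gus, 7, p1)}
Selection title ≠ Helix: {(17, 8, Delta, Gus, 1, p2), (17, 8, Delta, Gus, 29, ops), (17, 8, Delta, Gus, 35, p2), (17, 8, Delta, Gus, 7, p1), (21, 37, Atlas, Gus, 1, p2), (21, 37, Atlas, Gus, 29, ops), (21, 37, Atlas, Gus, 35, p2), (21, 37, Atlas, Gus, 7, p1), (33, 5, Lyra, Gus, 1, p2), (33, 5, Lyra, Gus, 29, ops), (33, 5, Lyra, Gus, 35, p2), (33, 5, Lyra, Gus, 7, p1), (36, 4, Omega, Pat, 17, p3), (36, 4, Omega, Pat, 29, fin), (36, 4, Omega, Pat, 33, eng), (37, 31, Gamma, Pat, 17, p3), (37, 31, Gamma, Pat, 29, fin), (37, 31, Gamma, Pat, 33, eng), (39, 16, Nova, Gus, 1, p2), (39, 16, Nova, Gus, 29, ops), (39, 16, Nova, Gus, 35, p2), (39, 16, Nova, Gus, 7, p1), (8, 39, Gamma, Gus, 1, p2), (8, 39, Gamma, Gus, 29, ops), (8, 39, Gamma, Gus, 35, p2), (8, 39, Gamma, Gus, 7, p1)}
Selection mid < 16: {(17, 8, Delta, Gus, 1, p2), (17, 8, Delta, Gus, 29, ops), (17, 8, Delta, Gus, 35, p2), (17, 8, Delta, Gus, 7, p1), (33, 5, Lyra, Gus, 1, p2), (33, 5, Lyra, Gus, 29, ops), (33, 5, Lyra, Gus, 35, p2), (33, 5, Lyra, Gus, 7, p1), (36, 4, Omega, Pat, 17, p3), (36, 4, Omega, Pat, 29, fin), (36, 4, Omega, Pat, 33, eng)}
Projecting to aid, title, bid: {(17, Delta, 1), (17, Delta, 29), (17, Delta, 35), (17, Delta, 7), (33, Lyra, 1), (33, Lyra, 29), (33, Lyra, 35), (33, Lyra, 7), (36, Omega, 17), (36, Omega, 29), (36, Omega, 33)}

{(17, Delta, 1), (17, Delta, 29), (17, Delta, 35), (17, Delta, 7), (33, Lyra, 1), (33, Lyra, 29), (33, Lyra, 35), (33, Lyra, 7), (36, Omega, 17), (36, Omega, 29), (36, Omega, 33)}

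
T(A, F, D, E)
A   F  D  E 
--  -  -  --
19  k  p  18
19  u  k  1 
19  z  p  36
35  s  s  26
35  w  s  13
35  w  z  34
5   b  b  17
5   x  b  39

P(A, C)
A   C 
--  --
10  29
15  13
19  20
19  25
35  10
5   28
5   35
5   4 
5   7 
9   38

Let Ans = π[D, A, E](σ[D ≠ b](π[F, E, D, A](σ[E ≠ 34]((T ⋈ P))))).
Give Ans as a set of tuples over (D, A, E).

{(k, 19, 1), (p, 19, 18), (p, 19, 36), (s, 35, 13), (s, 35, 26)}

T ⋈ P (natural join on A): {(19, k, p, 18, 20), (19, k, p, 18, 25), (19, u, k, 1, 20), (19, u, k, 1, 25), (19, z, p, 36, 20), (19, z, p, 36, 25), (35, s, s, 26, 10), (35, w, s, 13, 10), (35, w, z, 34, 10), (5, b, b, 17, 28), (5, b, b, 17, 35), (5, b, b, 17, 4), (5, b, b, 17, 7), (5, x, b, 39, 28), (5, x, b, 39, 35), (5, x, b, 39, 4), (5, x, b, 39, 7)}
σ[E ≠ 34]: keep tuples satisfying E ≠ 34 → {(19, k, p, 18, 20), (19, k, p, 18, 25), (19, u, k, 1, 20), (19, u, k, 1, 25), (19, z, p, 36, 20), (19, z, p, 36, 25), (35, s, s, 26, 10), (35, w, s, 13, 10), (5, b, b, 17, 28), (5, b, b, 17, 35), (5, b, b, 17, 4), (5, b, b, 17, 7), (5, x, b, 39, 28), (5, x, b, 39, 35), (5, x, b, 39, 4), (5, x, b, 39, 7)}
Projecting to F, E, D, A (9 duplicate(s) eliminated): {(b, 17, b, 5), (k, 18, p, 19), (s, 26, s, 35), (u, 1, k, 19), (w, 13, s, 35), (x, 39, b, 5), (z, 36, p, 19)}
σ[D ≠ b]: keep tuples satisfying D ≠ b → {(k, 18, p, 19), (s, 26, s, 35), (u, 1, k, 19), (w, 13, s, 35), (z, 36, p, 19)}
Projecting to D, A, E: {(k, 19, 1), (p, 19, 18), (p, 19, 36), (s, 35, 13), (s, 35, 26)}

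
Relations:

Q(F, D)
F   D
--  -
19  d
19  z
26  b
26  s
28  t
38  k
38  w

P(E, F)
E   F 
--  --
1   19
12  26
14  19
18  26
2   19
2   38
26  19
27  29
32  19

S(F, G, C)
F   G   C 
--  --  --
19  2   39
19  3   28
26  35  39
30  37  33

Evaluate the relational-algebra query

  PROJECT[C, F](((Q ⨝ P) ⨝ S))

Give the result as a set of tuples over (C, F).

{(28, 19), (39, 19), (39, 26)}

Joining Q and P on F yields {(19, d, 1), (19, d, 14), (19, d, 2), (19, d, 26), (19, d, 32), (19, z, 1), (19, z, 14), (19, z, 2), (19, z, 26), (19, z, 32), (26, b, 12), (26, b, 18), (26, s, 12), (26, s, 18), (38, k, 2), (38, w, 2)}.
Joining (Q ⨝ P) and S on F yields {(19, d, 1, 2, 39), (19, d, 1, 3, 28), (19, d, 14, 2, 39), (19, d, 14, 3, 28), (19, d, 2, 2, 39), (19, d, 2, 3, 28), (19, d, 26, 2, 39), (19, d, 26, 3, 28), (19, d, 32, 2, 39), (19, d, 32, 3, 28), (19, z, 1, 2, 39), (19, z, 1, 3, 28), (19, z, 14, 2, 39), (19, z, 14, 3, 28), (19, z, 2, 2, 39), (19, z, 2, 3, 28), (19, z, 26, 2, 39), (19, z, 26, 3, 28), (19, z, 32, 2, 39), (19, z, 32, 3, 28), (26, b, 12, 35, 39), (26, b, 18, 35, 39), (26, s, 12, 35, 39), (26, s, 18, 35, 39)}.
Projecting to C, F (21 duplicate(s) eliminated): {(28, 19), (39, 19), (39, 26)}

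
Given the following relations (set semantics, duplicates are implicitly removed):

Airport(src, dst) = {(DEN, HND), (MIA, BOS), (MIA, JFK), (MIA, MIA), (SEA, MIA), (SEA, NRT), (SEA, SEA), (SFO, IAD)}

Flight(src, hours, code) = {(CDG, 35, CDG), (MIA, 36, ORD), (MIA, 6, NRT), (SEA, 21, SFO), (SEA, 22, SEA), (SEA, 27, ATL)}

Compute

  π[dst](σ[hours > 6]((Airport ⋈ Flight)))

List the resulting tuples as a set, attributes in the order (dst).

Airport ⋈ Flight (natural join on src): {(MIA, BOS, 36, ORD), (MIA, BOS, 6, NRT), (MIA, JFK, 36, ORD), (MIA, JFK, 6, NRT), (MIA, MIA, 36, ORD), (MIA, MIA, 6, NRT), (SEA, MIA, 21, SFO), (SEA, MIA, 22, SEA), (SEA, MIA, 27, ATL), (SEA, NRT, 21, SFO), (SEA, NRT, 22, SEA), (SEA, NRT, 27, ATL), (SEA, SEA, 21, SFO), (SEA, SEA, 22, SEA), (SEA, SEA, 27, ATL)}
σ[hours > 6]: keep tuples satisfying hours > 6 → {(MIA, BOS, 36, ORD), (MIA, JFK, 36, ORD), (MIA, MIA, 36, ORD), (SEA, MIA, 21, SFO), (SEA, MIA, 22, SEA), (SEA, MIA, 27, ATL), (SEA, NRT, 21, SFO), (SEA, NRT, 22, SEA), (SEA, NRT, 27, ATL), (SEA, SEA, 21, SFO), (SEA, SEA, 22, SEA), (SEA, SEA, 27, ATL)}
Projecting to dst (7 duplicate(s) eliminated): {BOS, JFK, MIA, NRT, SEA}

{BOS, JFK, MIA, NRT, SEA}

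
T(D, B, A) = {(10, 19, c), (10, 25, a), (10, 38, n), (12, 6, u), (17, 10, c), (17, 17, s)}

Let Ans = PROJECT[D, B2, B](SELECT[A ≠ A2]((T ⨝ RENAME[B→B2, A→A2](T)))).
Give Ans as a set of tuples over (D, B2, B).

ρ[B→B2, A→A2]: schema becomes (D, B2, A2); tuples unchanged.
T ⋈ RENAME[B→B2, A→A2](T) (natural join on D): {(10, 19, c, 19, c), (10, 19, c, 25, a), (10, 19, c, 38, n), (10, 25, a, 19, c), (10, 25, a, 25, a), (10, 25, a, 38, n), (10, 38, n, 19, c), (10, 38, n, 25, a), (10, 38, n, 38, n), (12, 6, u, 6, u), (17, 10, c, 10, c), (17, 10, c, 17, s), (17, 17, s, 10, c), (17, 17, s, 17, s)}
Selection A ≠ A2: {(10, 19, c, 25, a), (10, 19, c, 38, n), (10, 25, a, 19, c), (10, 25, a, 38, n), (10, 38, n, 19, c), (10, 38, n, 25, a), (17, 10, c, 17, s), (17, 17, s, 10, c)}
π_{D, B2, B} gives {(10, 19, 25), (10, 19, 38), (10, 25, 19), (10, 25, 38), (10, 38, 19), (10, 38, 25), (17, 10, 17), (17, 17, 10)}.

{(10, 19, 25), (10, 19, 38), (10, 25, 19), (10, 25, 38), (10, 38, 19), (10, 38, 25), (17, 10, 17), (17, 17, 10)}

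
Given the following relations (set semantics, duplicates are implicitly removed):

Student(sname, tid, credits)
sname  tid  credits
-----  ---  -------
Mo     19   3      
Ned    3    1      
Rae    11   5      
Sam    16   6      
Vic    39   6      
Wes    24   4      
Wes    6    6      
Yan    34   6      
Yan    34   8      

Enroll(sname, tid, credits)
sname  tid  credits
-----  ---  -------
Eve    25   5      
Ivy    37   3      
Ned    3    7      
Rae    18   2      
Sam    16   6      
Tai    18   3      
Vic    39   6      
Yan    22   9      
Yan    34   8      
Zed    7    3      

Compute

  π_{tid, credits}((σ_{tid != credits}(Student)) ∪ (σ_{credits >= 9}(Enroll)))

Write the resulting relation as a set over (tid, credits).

σ[tid != credits]: keep tuples satisfying tid != credits → {(Mo, 19, 3), (Ned, 3, 1), (Rae, 11, 5), (Sam, 16, 6), (Vic, 39, 6), (Wes, 24, 4), (Yan, 34, 6), (Yan, 34, 8)}
σ[credits >= 9]: keep tuples satisfying credits >= 9 → {(Yan, 22, 9)}
Taking the union: {(Mo, 19, 3), (Ned, 3, 1), (Rae, 11, 5), (Sam, 16, 6), (Vic, 39, 6), (Wes, 24, 4), (Yan, 22, 9), (Yan, 34, 6), (Yan, 34, 8)}
π[tid, credits]: project onto (tid, credits) → {(11, 5), (16, 6), (19, 3), (22, 9), (24, 4), (3, 1), (34, 6), (34, 8), (39, 6)}

{(11, 5), (16, 6), (19, 3), (22, 9), (24, 4), (3, 1), (34, 6), (34, 8), (39, 6)}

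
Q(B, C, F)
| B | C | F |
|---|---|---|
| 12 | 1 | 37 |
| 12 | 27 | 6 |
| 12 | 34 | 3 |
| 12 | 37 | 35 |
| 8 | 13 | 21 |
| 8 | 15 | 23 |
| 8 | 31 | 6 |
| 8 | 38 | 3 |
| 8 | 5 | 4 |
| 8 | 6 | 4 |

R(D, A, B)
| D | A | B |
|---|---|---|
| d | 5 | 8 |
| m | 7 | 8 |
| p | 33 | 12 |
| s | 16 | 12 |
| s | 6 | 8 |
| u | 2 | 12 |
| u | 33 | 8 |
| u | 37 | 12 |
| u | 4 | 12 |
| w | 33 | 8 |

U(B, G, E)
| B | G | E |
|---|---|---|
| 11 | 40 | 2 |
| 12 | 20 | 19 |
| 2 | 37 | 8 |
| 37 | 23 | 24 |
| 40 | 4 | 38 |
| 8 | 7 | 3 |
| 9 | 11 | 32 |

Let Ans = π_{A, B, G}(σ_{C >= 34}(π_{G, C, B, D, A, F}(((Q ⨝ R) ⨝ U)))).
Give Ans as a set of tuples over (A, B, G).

{(16, 12, 20), (2, 12, 20), (33, 12, 20), (33, 8, 7), (37, 12, 20), (4, 12, 20), (5, 8, 7), (6, 8, 7), (7, 8, 7)}

Q ⋈ R (natural join on B): {(12, 1, 37, p, 33), (12, 1, 37, s, 16), (12, 1, 37, u, 2), (12, 1, 37, u, 37), (12, 1, 37, u, 4), (12, 27, 6, p, 33), (12, 27, 6, s, 16), (12, 27, 6, u, 2), (12, 27, 6, u, 37), (12, 27, 6, u, 4), (12, 34, 3, p, 33), (12, 34, 3, s, 16), (12, 34, 3, u, 2), (12, 34, 3, u, 37), (12, 34, 3, u, 4), (12, 37, 35, p, 33), (12, 37, 35, s, 16), (12, 37, 35, u, 2), (12, 37, 35, u, 37), (12, 37, 35, u, 4), (8, 13, 21, d, 5), (8, 13, 21, m, 7), (8, 13, 21, s, 6), (8, 13, 21, u, 33), (8, 13, 21, w, 33), (8, 15, 23, d, 5), (8, 15, 23, m, 7), (8, 15, 23, s, 6), (8, 15, 23, u, 33), (8, 15, 23, w, 33), (8, 31, 6, d, 5), (8, 31, 6, m, 7), (8, 31, 6, s, 6), (8, 31, 6, u, 33), (8, 31, 6, w, 33), (8, 38, 3, d, 5), (8, 38, 3, m, 7), (8, 38, 3, s, 6), (8, 38, 3, u, 33), (8, 38, 3, w, 33), (8, 5, 4, d, 5), (8, 5, 4, m, 7), (8, 5, 4, s, 6), (8, 5, 4, u, 33), (8, 5, 4, w, 33), (8, 6, 4, d, 5), (8, 6, 4, m, 7), (8, 6, 4, s, 6), (8, 6, 4, u, 33), (8, 6, 4, w, 33)}
(Q ⨝ R) ⋈ U (natural join on B): {(12, 1, 37, p, 33, 20, 19), (12, 1, 37, s, 16, 20, 19), (12, 1, 37, u, 2, 20, 19), (12, 1, 37, u, 37, 20, 19), (12, 1, 37, u, 4, 20, 19), (12, 27, 6, p, 33, 20, 19), (12, 27, 6, s, 16, 20, 19), (12, 27, 6, u, 2, 20, 19), (12, 27, 6, u, 37, 20, 19), (12, 27, 6, u, 4, 20, 19), (12, 34, 3, p, 33, 20, 19), (12, 34, 3, s, 16, 20, 19), (12, 34, 3, u, 2, 20, 19), (12, 34, 3, u, 37, 20, 19), (12, 34, 3, u, 4, 20, 19), (12, 37, 35, p, 33, 20, 19), (12, 37, 35, s, 16, 20, 19), (12, 37, 35, u, 2, 20, 19), (12, 37, 35, u, 37, 20, 19), (12, 37, 35, u, 4, 20, 19), (8, 13, 21, d, 5, 7, 3), (8, 13, 21, m, 7, 7, 3), (8, 13, 21, s, 6, 7, 3), (8, 13, 21, u, 33, 7, 3), (8, 13, 21, w, 33, 7, 3), (8, 15, 23, d, 5, 7, 3), (8, 15, 23, m, 7, 7, 3), (8, 15, 23, s, 6, 7, 3), (8, 15, 23, u, 33, 7, 3), (8, 15, 23, w, 33, 7, 3), (8, 31, 6, d, 5, 7, 3), (8, 31, 6, m, 7, 7, 3), (8, 31, 6, s, 6, 7, 3), (8, 31, 6, u, 33, 7, 3), (8, 31, 6, w, 33, 7, 3), (8, 38, 3, d, 5, 7, 3), (8, 38, 3, m, 7, 7, 3), (8, 38, 3, s, 6, 7, 3), (8, 38, 3, u, 33, 7, 3), (8, 38, 3, w, 33, 7, 3), (8, 5, 4, d, 5, 7, 3), (8, 5, 4, m, 7, 7, 3), (8, 5, 4, s, 6, 7, 3), (8, 5, 4, u, 33, 7, 3), (8, 5, 4, w, 33, 7, 3), (8, 6, 4, d, 5, 7, 3), (8, 6, 4, m, 7, 7, 3), (8, 6, 4, s, 6, 7, 3), (8, 6, 4, u, 33, 7, 3), (8, 6, 4, w, 33, 7, 3)}
π[G, C, B, D, A, F]: project onto (G, C, B, D, A, F) → {(20, 1, 12, p, 33, 37), (20, 1, 12, s, 16, 37), (20, 1, 12, u, 2, 37), (20, 1, 12, u, 37, 37), (20, 1, 12, u, 4, 37), (20, 27, 12, p, 33, 6), (20, 27, 12, s, 16, 6), (20, 27, 12, u, 2, 6), (20, 27, 12, u, 37, 6), (20, 27, 12, u, 4, 6), (20, 34, 12, p, 33, 3), (20, 34, 12, s, 16, 3), (20, 34, 12, u, 2, 3), (20, 34, 12, u, 37, 3), (20, 34, 12, u, 4, 3), (20, 37, 12, p, 33, 35), (20, 37, 12, s, 16, 35), (20, 37, 12, u, 2, 35), (20, 37, 12, u, 37, 35), (20, 37, 12, u, 4, 35), (7, 13, 8, d, 5, 21), (7, 13, 8, m, 7, 21), (7, 13, 8, s, 6, 21), (7, 13, 8, u, 33, 21), (7, 13, 8, w, 33, 21), (7, 15, 8, d, 5, 23), (7, 15, 8, m, 7, 23), (7, 15, 8, s, 6, 23), (7, 15, 8, u, 33, 23), (7, 15, 8, w, 33, 23), (7, 31, 8, d, 5, 6), (7, 31, 8, m, 7, 6), (7, 31, 8, s, 6, 6), (7, 31, 8, u, 33, 6), (7, 31, 8, w, 33, 6), (7, 38, 8, d, 5, 3), (7, 38, 8, m, 7, 3), (7, 38, 8, s, 6, 3), (7, 38, 8, u, 33, 3), (7, 38, 8, w, 33, 3), (7, 5, 8, d, 5, 4), (7, 5, 8, m, 7, 4), (7, 5, 8, s, 6, 4), (7, 5, 8, u, 33, 4), (7, 5, 8, w, 33, 4), (7, 6, 8, d, 5, 4), (7, 6, 8, m, 7, 4), (7, 6, 8, s, 6, 4), (7, 6, 8, u, 33, 4), (7, 6, 8, w, 33, 4)}
Apply σ_{C >= 34}; surviving tuples: {(20, 34, 12, p, 33, 3), (20, 34, 12, s, 16, 3), (20, 34, 12, u, 2, 3), (20, 34, 12, u, 37, 3), (20, 34, 12, u, 4, 3), (20, 37, 12, p, 33, 35), (20, 37, 12, s, 16, 35), (20, 37, 12, u, 2, 35), (20, 37, 12, u, 37, 35), (20, 37, 12, u, 4, 35), (7, 38, 8, d, 5, 3), (7, 38, 8, m, 7, 3), (7, 38, 8, s, 6, 3), (7, 38, 8, u, 33, 3), (7, 38, 8, w, 33, 3)}
π[A, B, G]: project onto (A, B, G) (6 duplicate(s) eliminated) → {(16, 12, 20), (2, 12, 20), (33, 12, 20), (33, 8, 7), (37, 12, 20), (4, 12, 20), (5, 8, 7), (6, 8, 7), (7, 8, 7)}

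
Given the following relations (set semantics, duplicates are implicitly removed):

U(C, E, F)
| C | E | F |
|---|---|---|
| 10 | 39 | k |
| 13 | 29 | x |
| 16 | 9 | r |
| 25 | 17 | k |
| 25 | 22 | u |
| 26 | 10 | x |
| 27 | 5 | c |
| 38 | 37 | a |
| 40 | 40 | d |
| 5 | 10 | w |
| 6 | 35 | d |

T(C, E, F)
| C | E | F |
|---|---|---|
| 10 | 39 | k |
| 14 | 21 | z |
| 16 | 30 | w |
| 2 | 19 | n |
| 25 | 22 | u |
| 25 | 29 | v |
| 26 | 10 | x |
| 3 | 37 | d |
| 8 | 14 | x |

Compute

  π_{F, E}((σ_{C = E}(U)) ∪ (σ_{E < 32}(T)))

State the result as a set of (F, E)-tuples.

{(d, 40), (n, 19), (u, 22), (v, 29), (w, 30), (x, 10), (x, 14), (z, 21)}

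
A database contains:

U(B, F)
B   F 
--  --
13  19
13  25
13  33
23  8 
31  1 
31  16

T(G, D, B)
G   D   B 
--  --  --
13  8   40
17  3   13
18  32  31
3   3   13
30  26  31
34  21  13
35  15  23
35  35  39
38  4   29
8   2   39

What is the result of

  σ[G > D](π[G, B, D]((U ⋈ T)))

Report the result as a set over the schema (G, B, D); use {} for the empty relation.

U ⋈ T (natural join on B): {(13, 19, 17, 3), (13, 19, 3, 3), (13, 19, 34, 21), (13, 25, 17, 3), (13, 25, 3, 3), (13, 25, 34, 21), (13, 33, 17, 3), (13, 33, 3, 3), (13, 33, 34, 21), (23, 8, 35, 15), (31, 1, 18, 32), (31, 1, 30, 26), (31, 16, 18, 32), (31, 16, 30, 26)}
Keep only column(s) G, B, D (8 duplicate(s) eliminated): {(17, 13, 3), (18, 31, 32), (3, 13, 3), (30, 31, 26), (34, 13, 21), (35, 23, 15)}
Selection G > D: {(17, 13, 3), (30, 31, 26), (34, 13, 21), (35, 23, 15)}

{(17, 13, 3), (30, 31, 26), (34, 13, 21), (35, 23, 15)}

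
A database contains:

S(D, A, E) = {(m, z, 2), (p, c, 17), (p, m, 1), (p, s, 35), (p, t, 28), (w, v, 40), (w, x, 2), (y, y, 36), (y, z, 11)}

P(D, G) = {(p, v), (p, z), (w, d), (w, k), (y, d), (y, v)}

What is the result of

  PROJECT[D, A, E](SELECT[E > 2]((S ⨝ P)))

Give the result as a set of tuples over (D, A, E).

S ⋈ P (natural join on D): {(p, c, 17, v), (p, c, 17, z), (p, m, 1, v), (p, m, 1, z), (p, s, 35, v), (p, s, 35, z), (p, t, 28, v), (p, t, 28, z), (w, v, 40, d), (w, v, 40, k), (w, x, 2, d), (w, x, 2, k), (y, y, 36, d), (y, y, 36, v), (y, z, 11, d), (y, z, 11, v)}
Selection E > 2: {(p, c, 17, v), (p, c, 17, z), (p, s, 35, v), (p, s, 35, z), (p, t, 28, v), (p, t, 28, z), (w, v, 40, d), (w, v, 40, k), (y, y, 36, d), (y, y, 36, v), (y, z, 11, d), (y, z, 11, v)}
π[D, A, E]: project onto (D, A, E) (6 duplicate(s) eliminated) → {(p, c, 17), (p, s, 35), (p, t, 28), (w, v, 40), (y, y, 36), (y, z, 11)}

{(p, c, 17), (p, s, 35), (p, t, 28), (w, v, 40), (y, y, 36), (y, z, 11)}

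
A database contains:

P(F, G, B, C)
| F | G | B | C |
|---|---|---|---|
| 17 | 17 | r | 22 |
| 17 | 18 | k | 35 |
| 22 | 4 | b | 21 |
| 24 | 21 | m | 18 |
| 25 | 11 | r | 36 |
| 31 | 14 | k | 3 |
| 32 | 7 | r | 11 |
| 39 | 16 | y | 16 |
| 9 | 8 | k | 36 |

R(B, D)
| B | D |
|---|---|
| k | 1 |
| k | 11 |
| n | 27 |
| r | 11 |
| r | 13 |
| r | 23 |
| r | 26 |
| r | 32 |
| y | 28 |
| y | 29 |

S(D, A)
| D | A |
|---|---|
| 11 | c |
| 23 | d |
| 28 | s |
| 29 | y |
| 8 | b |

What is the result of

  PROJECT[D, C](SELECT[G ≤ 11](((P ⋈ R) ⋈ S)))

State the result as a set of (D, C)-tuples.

{(11, 11), (11, 36), (23, 11), (23, 36)}

P ⋈ R (natural join on B): {(17, 17, r, 22, 11), (17, 17, r, 22, 13), (17, 17, r, 22, 23), (17, 17, r, 22, 26), (17, 17, r, 22, 32), (17, 18, k, 35, 1), (17, 18, k, 35, 11), (25, 11, r, 36, 11), (25, 11, r, 36, 13), (25, 11, r, 36, 23), (25, 11, r, 36, 26), (25, 11, r, 36, 32), (31, 14, k, 3, 1), (31, 14, k, 3, 11), (32, 7, r, 11, 11), (32, 7, r, 11, 13), (32, 7, r, 11, 23), (32, 7, r, 11, 26), (32, 7, r, 11, 32), (39, 16, y, 16, 28), (39, 16, y, 16, 29), (9, 8, k, 36, 1), (9, 8, k, 36, 11)}
(P ⋈ R) ⋈ S (natural join on D): {(17, 17, r, 22, 11, c), (17, 17, r, 22, 23, d), (17, 18, k, 35, 11, c), (25, 11, r, 36, 11, c), (25, 11, r, 36, 23, d), (31, 14, k, 3, 11, c), (32, 7, r, 11, 11, c), (32, 7, r, 11, 23, d), (39, 16, y, 16, 28, s), (39, 16, y, 16, 29, y), (9, 8, k, 36, 11, c)}
Filtering on G ≤ 11 leaves {(25, 11, r, 36, 11, c), (25, 11, r, 36, 23, d), (32, 7, r, 11, 11, c), (32, 7, r, 11, 23, d), (9, 8, k, 36, 11, c)}.
Projecting to D, C (1 duplicate(s) eliminated): {(11, 11), (11, 36), (23, 11), (23, 36)}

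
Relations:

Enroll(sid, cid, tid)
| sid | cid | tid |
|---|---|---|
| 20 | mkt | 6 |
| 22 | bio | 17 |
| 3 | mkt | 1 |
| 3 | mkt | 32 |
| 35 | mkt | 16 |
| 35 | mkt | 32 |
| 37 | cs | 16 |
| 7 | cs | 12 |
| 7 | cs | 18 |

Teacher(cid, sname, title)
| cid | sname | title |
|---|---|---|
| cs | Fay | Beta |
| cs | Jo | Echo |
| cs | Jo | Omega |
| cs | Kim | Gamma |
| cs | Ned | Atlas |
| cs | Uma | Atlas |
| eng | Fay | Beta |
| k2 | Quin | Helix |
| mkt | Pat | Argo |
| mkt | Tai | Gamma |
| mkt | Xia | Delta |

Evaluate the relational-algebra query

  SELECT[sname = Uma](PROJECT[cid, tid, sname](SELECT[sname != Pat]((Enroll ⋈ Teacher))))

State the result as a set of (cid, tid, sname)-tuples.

{(cs, 12, Uma), (cs, 16, Uma), (cs, 18, Uma)}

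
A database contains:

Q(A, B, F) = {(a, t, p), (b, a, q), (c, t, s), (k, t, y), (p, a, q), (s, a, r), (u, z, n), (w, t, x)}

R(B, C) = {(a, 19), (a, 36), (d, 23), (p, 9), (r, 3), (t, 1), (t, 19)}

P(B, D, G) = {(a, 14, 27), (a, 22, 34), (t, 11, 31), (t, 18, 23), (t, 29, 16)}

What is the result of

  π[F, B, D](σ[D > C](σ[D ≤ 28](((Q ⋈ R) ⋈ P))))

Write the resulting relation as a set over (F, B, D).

Joining Q and R on B yields {(a, t, p, 1), (a, t, p, 19), (b, a, q, 19), (b, a, q, 36), (c, t, s, 1), (c, t, s, 19), (k, t, y, 1), (k, t, y, 19), (p, a, q, 19), (p, a, q, 36), (s, a, r, 19), (s, a, r, 36), (w, t, x, 1), (w, t, x, 19)}.
Joining (Q ⋈ R) and P on B yields {(a, t, p, 1, 11, 31), (a, t, p, 1, 18, 23), (a, t, p, 1, 29, 16), (a, t, p, 19, 11, 31), (a, t, p, 19, 18, 23), (a, t, p, 19, 29, 16), (b, a, q, 19, 14, 27), (b, a, q, 19, 22, 34), (b, a, q, 36, 14, 27), (b, a, q, 36, 22, 34), (c, t, s, 1, 11, 31), (c, t, s, 1, 18, 23), (c, t, s, 1, 29, 16), (c, t, s, 19, 11, 31), (c, t, s, 19, 18, 23), (c, t, s, 19, 29, 16), (k, t, y, 1, 11, 31), (k, t, y, 1, 18, 23), (k, t, y, 1, 29, 16), (k, t, y, 19, 11, 31), (k, t, y, 19, 18, 23), (k, t, y, 19, 29, 16), (p, a, q, 19, 14, 27), (p, a, q, 19, 22, 34), (p, a, q, 36, 14, 27), (p, a, q, 36, 22, 34), (s, a, r, 19, 14, 27), (s, a, r, 19, 22, 34), (s, a, r, 36, 14, 27), (s, a, r, 36, 22, 34), (w, t, x, 1, 11, 31), (w, t, x, 1, 18, 23), (w, t, x, 1, 29, 16), (w, t, x, 19, 11, 31), (w, t, x, 19, 18, 23), (w, t, x, 19, 29, 16)}.
Selection D ≤ 28: {(a, t, p, 1, 11, 31), (a, t, p, 1, 18, 23), (a, t, p, 19, 11, 31), (a, t, p, 19, 18, 23), (b, a, q, 19, 14, 27), (b, a, q, 19, 22, 34), (b, a, q, 36, 14, 27), (b, a, q, 36, 22, 34), (c, t, s, 1, 11, 31), (c, t, s, 1, 18, 23), (c, t, s, 19, 11, 31), (c, t, s, 19, 18, 23), (k, t, y, 1, 11, 31), (k, t, y, 1, 18, 23), (k, t, y, 19, 11, 31), (k, t, y, 19, 18, 23), (p, a, q, 19, 14, 27), (p, a, q, 19, 22, 34), (p, a, q, 36, 14, 27), (p, a, q, 36, 22, 34), (s, a, r, 19, 14, 27), (s, a, r, 19, 22, 34), (s, a, r, 36, 14, 27), (s, a, r, 36, 22, 34), (w, t, x, 1, 11, 31), (w, t, x, 1, 18, 23), (w, t, x, 19, 11, 31), (w, t, x, 19, 18, 23)}
Selection D > C: {(a, t, p, 1, 11, 31), (a, t, p, 1, 18, 23), (b, a, q, 19, 22, 34), (c, t, s, 1, 11, 31), (c, t, s, 1, 18, 23), (k, t, y, 1, 11, 31), (k, t, y, 1, 18, 23), (p, a, q, 19, 22, 34), (s, a, r, 19, 22, 34), (w, t, x, 1, 11, 31), (w, t, x, 1, 18, 23)}
Projecting to F, B, D (1 duplicate(s) eliminated): {(p, t, 11), (p, t, 18), (q, a, 22), (r, a, 22), (s, t, 11), (s, t, 18), (x, t, 11), (x, t, 18), (y, t, 11), (y, t, 18)}

{(p, t, 11), (p, t, 18), (q, a, 22), (r, a, 22), (s, t, 11), (s, t, 18), (x, t, 11), (x, t, 18), (y, t, 11), (y, t, 18)}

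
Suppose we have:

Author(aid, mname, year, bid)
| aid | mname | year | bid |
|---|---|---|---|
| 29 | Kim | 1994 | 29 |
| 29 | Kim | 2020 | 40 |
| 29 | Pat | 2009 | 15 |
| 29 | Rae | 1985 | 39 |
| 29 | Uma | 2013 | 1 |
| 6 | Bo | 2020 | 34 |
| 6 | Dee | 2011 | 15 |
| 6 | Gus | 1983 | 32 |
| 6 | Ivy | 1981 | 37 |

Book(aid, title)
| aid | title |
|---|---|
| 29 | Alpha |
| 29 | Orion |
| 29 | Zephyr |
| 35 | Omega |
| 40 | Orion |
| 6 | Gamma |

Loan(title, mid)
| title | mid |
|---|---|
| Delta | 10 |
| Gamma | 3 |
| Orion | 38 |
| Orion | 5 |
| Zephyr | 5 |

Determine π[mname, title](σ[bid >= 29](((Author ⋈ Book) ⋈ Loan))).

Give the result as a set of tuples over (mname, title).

{(Bo, Gamma), (Gus, Gamma), (Ivy, Gamma), (Kim, Orion), (Kim, Zephyr), (Rae, Orion), (Rae, Zephyr)}

Author ⋈ Book (natural join on aid): {(29, Kim, 1994, 29, Alpha), (29, Kim, 1994, 29, Orion), (29, Kim, 1994, 29, Zephyr), (29, Kim, 2020, 40, Alpha), (29, Kim, 2020, 40, Orion), (29, Kim, 2020, 40, Zephyr), (29, Pat, 2009, 15, Alpha), (29, Pat, 2009, 15, Orion), (29, Pat, 2009, 15, Zephyr), (29, Rae, 1985, 39, Alpha), (29, Rae, 1985, 39, Orion), (29, Rae, 1985, 39, Zephyr), (29, Uma, 2013, 1, Alpha), (29, Uma, 2013, 1, Orion), (29, Uma, 2013, 1, Zephyr), (6, Bo, 2020, 34, Gamma), (6, Dee, 2011, 15, Gamma), (6, Gus, 1983, 32, Gamma), (6, Ivy, 1981, 37, Gamma)}
(Author ⋈ Book) ⋈ Loan (natural join on title): {(29, Kim, 1994, 29, Orion, 38), (29, Kim, 1994, 29, Orion, 5), (29, Kim, 1994, 29, Zephyr, 5), (29, Kim, 2020, 40, Orion, 38), (29, Kim, 2020, 40, Orion, 5), (29, Kim, 2020, 40, Zephyr, 5), (29, Pat, 2009, 15, Orion, 38), (29, Pat, 2009, 15, Orion, 5), (29, Pat, 2009, 15, Zephyr, 5), (29, Rae, 1985, 39, Orion, 38), (29, Rae, 1985, 39, Orion, 5), (29, Rae, 1985, 39, Zephyr, 5), (29, Uma, 2013, 1, Orion, 38), (29, Uma, 2013, 1, Orion, 5), (29, Uma, 2013, 1, Zephyr, 5), (6, Bo, 2020, 34, Gamma, 3), (6, Dee, 2011, 15, Gamma, 3), (6, Gus, 1983, 32, Gamma, 3), (6, Ivy, 1981, 37, Gamma, 3)}
Selection bid >= 29: {(29, Kim, 1994, 29, Orion, 38), (29, Kim, 1994, 29, Orion, 5), (29, Kim, 1994, 29, Zephyr, 5), (29, Kim, 2020, 40, Orion, 38), (29, Kim, 2020, 40, Orion, 5), (29, Kim, 2020, 40, Zephyr, 5), (29, Rae, 1985, 39, Orion, 38), (29, Rae, 1985, 39, Orion, 5), (29, Rae, 1985, 39, Zephyr, 5), (6, Bo, 2020, 34, Gamma, 3), (6, Gus, 1983, 32, Gamma, 3), (6, Ivy, 1981, 37, Gamma, 3)}
π[mname, title]: project onto (mname, title) (5 duplicate(s) eliminated) → {(Bo, Gamma), (Gus, Gamma), (Ivy, Gamma), (Kim, Orion), (Kim, Zephyr), (Rae, Orion), (Rae, Zephyr)}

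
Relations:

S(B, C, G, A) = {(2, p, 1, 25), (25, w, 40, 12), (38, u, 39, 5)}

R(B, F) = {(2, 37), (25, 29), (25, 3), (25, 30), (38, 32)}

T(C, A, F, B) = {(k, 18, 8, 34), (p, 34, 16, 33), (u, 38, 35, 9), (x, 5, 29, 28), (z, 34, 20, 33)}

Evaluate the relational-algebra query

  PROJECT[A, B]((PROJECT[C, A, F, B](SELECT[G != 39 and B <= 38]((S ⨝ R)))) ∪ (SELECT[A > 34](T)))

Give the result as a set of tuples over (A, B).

{(12, 25), (25, 2), (38, 9)}

S ⋈ R (natural join on B): {(2, p, 1, 25, 37), (25, w, 40, 12, 29), (25, w, 40, 12, 3), (25, w, 40, 12, 30), (38, u, 39, 5, 32)}
Selection G != 39 and B <= 38: {(2, p, 1, 25, 37), (25, w, 40, 12, 29), (25, w, 40, 12, 3), (25, w, 40, 12, 30)}
Keep only column(s) C, A, F, B: {(p, 25, 37, 2), (w, 12, 29, 25), (w, 12, 3, 25), (w, 12, 30, 25)}
Selection A > 34: {(u, 38, 35, 9)}
Union: {(p, 25, 37, 2), (w, 12, 29, 25), (w, 12, 3, 25), (w, 12, 30, 25)} with {(u, 38, 35, 9)} → {(p, 25, 37, 2), (u, 38, 35, 9), (w, 12, 29, 25), (w, 12, 3, 25), (w, 12, 30, 25)}
Keep only column(s) A, B (2 duplicate(s) eliminated): {(12, 25), (25, 2), (38, 9)}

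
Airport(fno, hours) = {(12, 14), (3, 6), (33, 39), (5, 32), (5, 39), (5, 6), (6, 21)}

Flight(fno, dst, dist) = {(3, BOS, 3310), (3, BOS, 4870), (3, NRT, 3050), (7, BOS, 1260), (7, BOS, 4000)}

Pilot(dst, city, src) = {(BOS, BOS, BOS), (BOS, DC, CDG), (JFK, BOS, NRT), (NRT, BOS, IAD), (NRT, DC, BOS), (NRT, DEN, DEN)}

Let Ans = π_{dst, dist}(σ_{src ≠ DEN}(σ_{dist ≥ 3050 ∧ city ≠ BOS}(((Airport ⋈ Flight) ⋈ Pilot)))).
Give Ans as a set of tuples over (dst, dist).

{(BOS, 3310), (BOS, 4870), (NRT, 3050)}

Natural join on fno: {(3, 6, BOS, 3310), (3, 6, BOS, 4870), (3, 6, NRT, 3050)}
Natural join on dst: {(3, 6, BOS, 3310, BOS, BOS), (3, 6, BOS, 3310, DC, CDG), (3, 6, BOS, 4870, BOS, BOS), (3, 6, BOS, 4870, DC, CDG), (3, 6, NRT, 3050, BOS, IAD), (3, 6, NRT, 3050, DC, BOS), (3, 6, NRT, 3050, DEN, DEN)}
Apply σ_{dist ≥ 3050 ∧ city ≠ BOS}; surviving tuples: {(3, 6, BOS, 3310, DC, CDG), (3, 6, BOS, 4870, DC, CDG), (3, 6, NRT, 3050, DC, BOS), (3, 6, NRT, 3050, DEN, DEN)}
Apply σ_{src ≠ DEN}; surviving tuples: {(3, 6, BOS, 3310, DC, CDG), (3, 6, BOS, 4870, DC, CDG), (3, 6, NRT, 3050, DC, BOS)}
π[dst, dist]: project onto (dst, dist) → {(BOS, 3310), (BOS, 4870), (NRT, 3050)}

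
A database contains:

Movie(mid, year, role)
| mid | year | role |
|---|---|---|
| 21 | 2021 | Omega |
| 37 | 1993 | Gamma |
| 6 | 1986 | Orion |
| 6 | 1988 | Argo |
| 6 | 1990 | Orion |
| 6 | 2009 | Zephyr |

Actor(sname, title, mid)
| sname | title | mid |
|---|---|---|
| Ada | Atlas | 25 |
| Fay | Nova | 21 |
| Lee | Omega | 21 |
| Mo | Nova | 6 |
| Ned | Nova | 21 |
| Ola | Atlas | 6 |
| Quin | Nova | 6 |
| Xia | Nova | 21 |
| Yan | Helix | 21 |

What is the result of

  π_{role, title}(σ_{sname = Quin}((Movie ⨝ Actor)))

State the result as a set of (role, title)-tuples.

Joining Movie and Actor on mid yields {(21, 2021, Omega, Fay, Nova), (21, 2021, Omega, Lee, Omega), (21, 2021, Omega, Ned, Nova), (21, 2021, Omega, Xia, Nova), (21, 2021, Omega, Yan, Helix), (6, 1986, Orion, Mo, Nova), (6, 1986, Orion, Ola, Atlas), (6, 1986, Orion, Quin, Nova), (6, 1988, Argo, Mo, Nova), (6, 1988, Argo, Ola, Atlas), (6, 1988, Argo, Quin, Nova), (6, 1990, Orion, Mo, Nova), (6, 1990, Orion, Ola, Atlas), (6, 1990, Orion, Quin, Nova), (6, 2009, Zephyr, Mo, Nova), (6, 2009, Zephyr, Ola, Atlas), (6, 2009, Zephyr, Quin, Nova)}.
Selection sname = Quin: {(6, 1986, Orion, Quin, Nova), (6, 1988, Argo, Quin, Nova), (6, 1990, Orion, Quin, Nova), (6, 2009, Zephyr, Quin, Nova)}
Projecting to role, title (1 duplicate(s) eliminated): {(Argo, Nova), (Orion, Nova), (Zephyr, Nova)}

{(Argo, Nova), (Orion, Nova), (Zephyr, Nova)}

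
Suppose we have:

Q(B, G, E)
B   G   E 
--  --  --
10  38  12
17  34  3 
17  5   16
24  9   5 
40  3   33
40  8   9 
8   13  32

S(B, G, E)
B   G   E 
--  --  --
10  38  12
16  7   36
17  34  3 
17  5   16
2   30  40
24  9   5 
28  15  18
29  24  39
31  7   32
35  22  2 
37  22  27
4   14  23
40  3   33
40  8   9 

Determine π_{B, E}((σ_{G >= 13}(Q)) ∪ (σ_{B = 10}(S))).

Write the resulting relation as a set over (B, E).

Selection G >= 13: {(10, 38, 12), (17, 34, 3), (8, 13, 32)}
Selection B = 10: {(10, 38, 12)}
Set union of the two operands is {(10, 38, 12), (17, 34, 3), (8, 13, 32)}.
π_{B, E} gives {(10, 12), (17, 3), (8, 32)}.

{(10, 12), (17, 3), (8, 32)}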